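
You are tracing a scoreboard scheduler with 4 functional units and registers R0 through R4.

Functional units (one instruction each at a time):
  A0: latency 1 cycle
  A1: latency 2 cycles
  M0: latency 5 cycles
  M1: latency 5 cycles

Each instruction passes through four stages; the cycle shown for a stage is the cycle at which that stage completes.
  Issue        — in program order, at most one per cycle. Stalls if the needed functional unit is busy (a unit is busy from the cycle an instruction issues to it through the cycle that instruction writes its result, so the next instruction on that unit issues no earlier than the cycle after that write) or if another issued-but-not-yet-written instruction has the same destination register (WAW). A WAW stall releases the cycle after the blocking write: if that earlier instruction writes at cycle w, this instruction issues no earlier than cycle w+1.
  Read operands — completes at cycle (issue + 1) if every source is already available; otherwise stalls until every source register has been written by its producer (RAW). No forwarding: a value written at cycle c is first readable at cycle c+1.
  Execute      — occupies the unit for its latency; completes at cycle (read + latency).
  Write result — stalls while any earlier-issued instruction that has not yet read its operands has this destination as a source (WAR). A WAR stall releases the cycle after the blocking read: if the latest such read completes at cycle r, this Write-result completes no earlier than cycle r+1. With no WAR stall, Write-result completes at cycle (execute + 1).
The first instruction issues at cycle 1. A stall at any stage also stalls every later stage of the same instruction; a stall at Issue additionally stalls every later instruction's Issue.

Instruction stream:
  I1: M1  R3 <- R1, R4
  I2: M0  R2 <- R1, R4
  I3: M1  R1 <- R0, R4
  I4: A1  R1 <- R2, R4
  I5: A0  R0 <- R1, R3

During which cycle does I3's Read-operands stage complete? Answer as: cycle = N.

  I1 | 1 | 2 | 7 | 8
  I2 | 2 | 3 | 8 | 9
  I3 | 9 | 10 | 15 | 16   struct: M1 busy until I1 writes@8
  I4 | 17 | 18 | 20 | 21   WAW R1: wait I3 write@16
  I5 | 18 | 22 | 23 | 24   RAW R1: wait I4 write@21

cycle = 10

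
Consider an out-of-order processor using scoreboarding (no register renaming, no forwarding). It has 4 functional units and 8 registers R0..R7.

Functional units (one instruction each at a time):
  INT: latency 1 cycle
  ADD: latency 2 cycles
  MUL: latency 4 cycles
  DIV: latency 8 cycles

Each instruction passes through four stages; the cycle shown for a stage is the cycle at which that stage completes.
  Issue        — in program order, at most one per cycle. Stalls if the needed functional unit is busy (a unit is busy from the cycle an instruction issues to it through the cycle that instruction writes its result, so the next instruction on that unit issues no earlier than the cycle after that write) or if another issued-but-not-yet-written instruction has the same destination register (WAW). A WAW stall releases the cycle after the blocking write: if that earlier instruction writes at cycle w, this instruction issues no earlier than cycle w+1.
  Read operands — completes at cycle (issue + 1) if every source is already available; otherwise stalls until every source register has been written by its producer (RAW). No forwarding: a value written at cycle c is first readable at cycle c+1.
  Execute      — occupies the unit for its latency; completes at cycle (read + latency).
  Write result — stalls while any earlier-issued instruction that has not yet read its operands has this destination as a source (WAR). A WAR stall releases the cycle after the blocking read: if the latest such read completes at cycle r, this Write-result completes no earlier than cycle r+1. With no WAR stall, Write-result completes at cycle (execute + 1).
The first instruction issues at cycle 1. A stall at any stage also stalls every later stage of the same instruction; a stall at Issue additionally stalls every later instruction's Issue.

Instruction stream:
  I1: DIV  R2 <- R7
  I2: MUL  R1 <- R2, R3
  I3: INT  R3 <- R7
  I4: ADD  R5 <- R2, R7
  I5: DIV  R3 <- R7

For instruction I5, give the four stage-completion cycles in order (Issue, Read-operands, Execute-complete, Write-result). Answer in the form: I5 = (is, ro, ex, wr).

I5 = (14, 15, 23, 24)

  I1 | 1 | 2 | 10 | 11
  I2 | 2 | 12 | 16 | 17   RAW R2: wait I1 write@11
  I3 | 3 | 4 | 5 | 13   WAR R3: wait I2 read@12
  I4 | 4 | 12 | 14 | 15   RAW R2: wait I1 write@11
  I5 | 14 | 15 | 23 | 24   WAW R3: wait I3 write@13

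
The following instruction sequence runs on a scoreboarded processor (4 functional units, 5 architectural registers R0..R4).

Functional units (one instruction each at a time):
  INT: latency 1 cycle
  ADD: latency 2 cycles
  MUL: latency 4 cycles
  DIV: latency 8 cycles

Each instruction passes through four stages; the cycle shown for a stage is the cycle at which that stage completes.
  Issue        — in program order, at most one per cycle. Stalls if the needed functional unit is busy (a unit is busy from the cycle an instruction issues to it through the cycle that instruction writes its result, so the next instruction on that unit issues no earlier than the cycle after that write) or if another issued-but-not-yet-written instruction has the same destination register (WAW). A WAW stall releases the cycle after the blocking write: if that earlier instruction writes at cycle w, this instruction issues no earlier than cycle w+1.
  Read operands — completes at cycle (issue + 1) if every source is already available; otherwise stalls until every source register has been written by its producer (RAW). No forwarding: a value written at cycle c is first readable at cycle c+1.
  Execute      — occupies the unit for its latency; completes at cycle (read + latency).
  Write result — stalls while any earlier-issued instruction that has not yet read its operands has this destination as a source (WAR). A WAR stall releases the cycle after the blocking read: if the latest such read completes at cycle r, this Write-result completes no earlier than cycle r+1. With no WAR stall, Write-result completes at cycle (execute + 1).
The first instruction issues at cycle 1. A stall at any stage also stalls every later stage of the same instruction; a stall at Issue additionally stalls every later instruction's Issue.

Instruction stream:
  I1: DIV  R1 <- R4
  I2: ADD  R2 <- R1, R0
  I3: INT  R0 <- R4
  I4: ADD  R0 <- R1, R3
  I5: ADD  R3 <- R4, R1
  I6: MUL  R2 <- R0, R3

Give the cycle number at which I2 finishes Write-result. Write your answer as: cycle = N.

cycle = 15

t=1  I1 dispatched to DIV
t=2  I1 operands ready · I2 dispatched to ADD
t=3  I3 dispatched to INT
t=4  I3 operands ready
t=5  I3 complete
t=10  I1 complete
t=11  R1←I1
t=12  I2 operands ready
t=13  R0←I3
t=14  I2 complete
t=15  R2←I2
t=16  I4 dispatched to ADD
t=17  I4 operands ready
t=19  I4 complete
t=20  R0←I4
t=21  I5 dispatched to ADD
t=22  I5 operands ready · I6 dispatched to MUL
t=24  I5 complete
t=25  R3←I5
t=26  I6 operands ready
t=30  I6 complete
t=31  R2←I6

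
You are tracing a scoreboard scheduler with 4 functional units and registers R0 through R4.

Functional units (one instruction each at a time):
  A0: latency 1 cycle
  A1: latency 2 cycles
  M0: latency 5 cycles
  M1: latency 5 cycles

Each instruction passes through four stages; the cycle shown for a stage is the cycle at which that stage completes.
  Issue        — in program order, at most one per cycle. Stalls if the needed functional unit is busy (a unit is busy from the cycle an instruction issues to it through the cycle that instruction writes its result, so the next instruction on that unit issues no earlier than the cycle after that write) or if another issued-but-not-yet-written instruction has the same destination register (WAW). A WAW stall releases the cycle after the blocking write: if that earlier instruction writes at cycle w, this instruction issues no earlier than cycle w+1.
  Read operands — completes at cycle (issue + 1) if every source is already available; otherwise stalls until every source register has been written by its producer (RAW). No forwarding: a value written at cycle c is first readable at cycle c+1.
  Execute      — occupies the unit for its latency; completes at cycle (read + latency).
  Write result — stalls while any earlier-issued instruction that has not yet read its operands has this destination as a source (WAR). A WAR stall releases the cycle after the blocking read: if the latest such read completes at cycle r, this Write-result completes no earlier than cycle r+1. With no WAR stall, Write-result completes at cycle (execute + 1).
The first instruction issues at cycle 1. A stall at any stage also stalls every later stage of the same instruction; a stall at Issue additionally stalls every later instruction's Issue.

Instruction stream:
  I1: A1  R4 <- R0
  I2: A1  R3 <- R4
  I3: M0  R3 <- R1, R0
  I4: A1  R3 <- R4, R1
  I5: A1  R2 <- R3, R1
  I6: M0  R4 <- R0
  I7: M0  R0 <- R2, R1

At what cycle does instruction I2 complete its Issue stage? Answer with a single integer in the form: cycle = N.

cycle = 6

I1  is:1  ro:2  ex:4  wr:5
I2  is:6  ro:7  ex:9  wr:10  — struct: A1 busy until I1 writes@5
I3  is:11  ro:12  ex:17  wr:18  — WAW R3: wait I2 write@10
I4  is:19  ro:20  ex:22  wr:23  — WAW R3: wait I3 write@18
I5  is:24  ro:25  ex:27  wr:28  — struct: A1 busy until I4 writes@23
I6  is:25  ro:26  ex:31  wr:32
I7  is:33  ro:34  ex:39  wr:40  — struct: M0 busy until I6 writes@32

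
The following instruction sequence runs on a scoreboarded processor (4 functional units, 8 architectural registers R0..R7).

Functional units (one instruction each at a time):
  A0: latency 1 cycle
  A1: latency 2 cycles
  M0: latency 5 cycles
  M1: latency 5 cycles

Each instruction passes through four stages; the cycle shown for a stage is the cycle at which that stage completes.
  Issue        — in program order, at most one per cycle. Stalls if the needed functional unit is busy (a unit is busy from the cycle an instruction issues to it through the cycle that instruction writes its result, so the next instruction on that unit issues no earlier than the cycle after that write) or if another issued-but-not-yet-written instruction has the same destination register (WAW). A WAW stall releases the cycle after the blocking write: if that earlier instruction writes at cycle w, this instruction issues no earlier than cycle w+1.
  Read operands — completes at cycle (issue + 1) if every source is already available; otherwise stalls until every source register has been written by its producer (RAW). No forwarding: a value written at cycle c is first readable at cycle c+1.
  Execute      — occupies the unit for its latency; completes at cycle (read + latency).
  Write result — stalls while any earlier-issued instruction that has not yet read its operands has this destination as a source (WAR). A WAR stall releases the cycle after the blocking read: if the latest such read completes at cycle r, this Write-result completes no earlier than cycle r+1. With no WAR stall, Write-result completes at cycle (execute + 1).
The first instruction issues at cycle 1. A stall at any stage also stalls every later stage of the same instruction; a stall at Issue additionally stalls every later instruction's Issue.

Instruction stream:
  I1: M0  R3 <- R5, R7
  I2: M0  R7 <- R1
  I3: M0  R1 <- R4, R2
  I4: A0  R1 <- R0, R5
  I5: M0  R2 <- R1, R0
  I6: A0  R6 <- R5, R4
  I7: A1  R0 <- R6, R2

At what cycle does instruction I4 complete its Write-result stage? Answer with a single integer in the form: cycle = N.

cycle = 28

c1: issue I1 (M0)
c2: I1 read-ops
c7: I1 finished on M0
c8: I1→R3
c9: issue I2 (M0)
c10: I2 read-ops
c15: I2 finished on M0
c16: I2→R7
c17: issue I3 (M0)
c18: I3 read-ops
c23: I3 finished on M0
c24: I3→R1
c25: issue I4 (A0)
c26: I4 read-ops; issue I5 (M0)
c27: I4 finished on A0
c28: I4→R1
c29: I5 read-ops; issue I6 (A0)
c30: I6 read-ops; issue I7 (A1)
c31: I6 finished on A0
c32: I6→R6
c34: I5 finished on M0
c35: I5→R2
c36: I7 read-ops
c38: I7 finished on A1
c39: I7→R0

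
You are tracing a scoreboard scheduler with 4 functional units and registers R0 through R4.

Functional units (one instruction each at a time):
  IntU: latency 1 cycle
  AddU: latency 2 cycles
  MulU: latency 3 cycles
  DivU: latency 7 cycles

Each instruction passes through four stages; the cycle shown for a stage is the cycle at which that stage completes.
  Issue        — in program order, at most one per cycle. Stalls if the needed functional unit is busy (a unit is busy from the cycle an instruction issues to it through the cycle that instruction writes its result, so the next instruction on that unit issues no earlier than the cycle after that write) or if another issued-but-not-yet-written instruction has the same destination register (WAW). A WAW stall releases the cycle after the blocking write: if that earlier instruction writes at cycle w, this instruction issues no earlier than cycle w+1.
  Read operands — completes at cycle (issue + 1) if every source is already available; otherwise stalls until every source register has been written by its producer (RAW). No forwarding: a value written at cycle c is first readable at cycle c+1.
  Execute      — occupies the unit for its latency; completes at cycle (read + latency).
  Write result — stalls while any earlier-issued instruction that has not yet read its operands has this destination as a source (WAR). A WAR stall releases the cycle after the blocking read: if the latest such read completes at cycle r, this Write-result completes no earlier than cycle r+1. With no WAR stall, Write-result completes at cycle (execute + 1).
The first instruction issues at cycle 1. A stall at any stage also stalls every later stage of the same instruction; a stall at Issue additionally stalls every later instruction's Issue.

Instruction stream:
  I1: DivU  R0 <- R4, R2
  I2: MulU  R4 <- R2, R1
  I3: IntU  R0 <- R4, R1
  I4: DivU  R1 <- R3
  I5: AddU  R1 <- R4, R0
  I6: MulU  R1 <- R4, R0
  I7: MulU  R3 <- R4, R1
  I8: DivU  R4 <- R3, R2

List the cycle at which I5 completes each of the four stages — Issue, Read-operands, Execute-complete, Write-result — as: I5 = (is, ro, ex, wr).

[1] I1 dispatched to DivU
[2] I1 operands ready; I2 dispatched to MulU
[3] I2 operands ready
[6] I2 complete
[7] R4←I2
[9] I1 complete
[10] R0←I1
[11] I3 dispatched to IntU
[12] I3 operands ready; I4 dispatched to DivU
[13] I3 complete; I4 operands ready
[14] R0←I3
[20] I4 complete
[21] R1←I4
[22] I5 dispatched to AddU
[23] I5 operands ready
[25] I5 complete
[26] R1←I5
[27] I6 dispatched to MulU
[28] I6 operands ready
[31] I6 complete
[32] R1←I6
[33] I7 dispatched to MulU
[34] I7 operands ready; I8 dispatched to DivU
[37] I7 complete
[38] R3←I7
[39] I8 operands ready
[46] I8 complete
[47] R4←I8

I5 = (22, 23, 25, 26)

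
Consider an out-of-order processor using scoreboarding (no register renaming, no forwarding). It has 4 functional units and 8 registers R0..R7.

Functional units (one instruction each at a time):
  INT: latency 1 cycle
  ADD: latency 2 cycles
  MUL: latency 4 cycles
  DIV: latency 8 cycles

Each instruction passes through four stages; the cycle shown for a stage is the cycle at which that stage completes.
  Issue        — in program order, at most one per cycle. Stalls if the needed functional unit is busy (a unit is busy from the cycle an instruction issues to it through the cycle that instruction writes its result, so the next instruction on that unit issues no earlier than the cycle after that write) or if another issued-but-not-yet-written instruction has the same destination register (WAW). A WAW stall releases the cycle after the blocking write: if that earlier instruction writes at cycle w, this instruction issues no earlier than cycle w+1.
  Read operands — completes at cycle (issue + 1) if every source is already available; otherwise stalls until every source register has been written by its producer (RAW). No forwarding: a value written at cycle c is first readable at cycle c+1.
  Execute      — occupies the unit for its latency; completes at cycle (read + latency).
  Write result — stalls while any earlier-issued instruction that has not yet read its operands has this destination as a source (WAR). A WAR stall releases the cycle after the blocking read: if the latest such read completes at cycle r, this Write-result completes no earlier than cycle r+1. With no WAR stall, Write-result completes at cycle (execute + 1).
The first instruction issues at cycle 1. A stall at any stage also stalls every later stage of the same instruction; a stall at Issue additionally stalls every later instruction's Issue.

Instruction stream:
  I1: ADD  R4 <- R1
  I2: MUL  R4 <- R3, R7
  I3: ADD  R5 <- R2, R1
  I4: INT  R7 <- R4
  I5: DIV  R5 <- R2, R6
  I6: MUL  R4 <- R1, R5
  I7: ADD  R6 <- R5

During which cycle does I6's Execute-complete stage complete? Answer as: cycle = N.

t=1  I1 issues→ADD
t=2  I1 reads
t=4  I1 exec-done
t=5  I1 writes R4
t=6  I2 issues→MUL
t=7  I2 reads · I3 issues→ADD
t=8  I3 reads · I4 issues→INT
t=10  I3 exec-done
t=11  I2 exec-done · I3 writes R5
t=12  I2 writes R4 · I5 issues→DIV
t=13  I4 reads · I5 reads · I6 issues→MUL
t=14  I4 exec-done · I7 issues→ADD
t=15  I4 writes R7
t=21  I5 exec-done
t=22  I5 writes R5
t=23  I6 reads · I7 reads
t=25  I7 exec-done
t=26  I7 writes R6
t=27  I6 exec-done
t=28  I6 writes R4

cycle = 27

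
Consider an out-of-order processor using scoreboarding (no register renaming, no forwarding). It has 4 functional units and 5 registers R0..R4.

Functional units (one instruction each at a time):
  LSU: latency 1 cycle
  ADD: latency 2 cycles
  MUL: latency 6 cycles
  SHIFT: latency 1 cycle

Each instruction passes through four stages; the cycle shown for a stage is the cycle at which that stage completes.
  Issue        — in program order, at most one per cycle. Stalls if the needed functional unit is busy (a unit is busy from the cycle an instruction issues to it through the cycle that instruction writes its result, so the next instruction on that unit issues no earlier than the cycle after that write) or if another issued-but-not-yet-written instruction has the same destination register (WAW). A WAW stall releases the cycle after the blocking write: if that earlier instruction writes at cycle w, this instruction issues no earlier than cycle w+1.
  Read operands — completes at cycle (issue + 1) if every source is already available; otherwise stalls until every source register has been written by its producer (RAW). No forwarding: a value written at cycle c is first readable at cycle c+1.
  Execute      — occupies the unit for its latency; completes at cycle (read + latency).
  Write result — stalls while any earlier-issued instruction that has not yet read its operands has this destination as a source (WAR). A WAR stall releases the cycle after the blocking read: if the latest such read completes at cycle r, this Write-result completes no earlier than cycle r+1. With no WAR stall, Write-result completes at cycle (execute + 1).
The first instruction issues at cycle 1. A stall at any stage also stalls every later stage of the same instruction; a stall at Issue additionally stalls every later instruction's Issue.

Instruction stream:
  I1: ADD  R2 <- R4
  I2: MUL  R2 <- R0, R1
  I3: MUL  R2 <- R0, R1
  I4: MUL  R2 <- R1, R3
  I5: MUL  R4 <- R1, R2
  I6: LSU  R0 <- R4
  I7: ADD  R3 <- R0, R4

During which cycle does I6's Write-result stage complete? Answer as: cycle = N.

cycle 1: I1 dispatched to ADD
cycle 2: I1 operands ready
cycle 4: I1 complete
cycle 5: R2←I1
cycle 6: I2 dispatched to MUL
cycle 7: I2 operands ready
cycle 13: I2 complete
cycle 14: R2←I2
cycle 15: I3 dispatched to MUL
cycle 16: I3 operands ready
cycle 22: I3 complete
cycle 23: R2←I3
cycle 24: I4 dispatched to MUL
cycle 25: I4 operands ready
cycle 31: I4 complete
cycle 32: R2←I4
cycle 33: I5 dispatched to MUL
cycle 34: I5 operands ready | I6 dispatched to LSU
cycle 35: I7 dispatched to ADD
cycle 40: I5 complete
cycle 41: R4←I5
cycle 42: I6 operands ready
cycle 43: I6 complete
cycle 44: R0←I6
cycle 45: I7 operands ready
cycle 47: I7 complete
cycle 48: R3←I7

cycle = 44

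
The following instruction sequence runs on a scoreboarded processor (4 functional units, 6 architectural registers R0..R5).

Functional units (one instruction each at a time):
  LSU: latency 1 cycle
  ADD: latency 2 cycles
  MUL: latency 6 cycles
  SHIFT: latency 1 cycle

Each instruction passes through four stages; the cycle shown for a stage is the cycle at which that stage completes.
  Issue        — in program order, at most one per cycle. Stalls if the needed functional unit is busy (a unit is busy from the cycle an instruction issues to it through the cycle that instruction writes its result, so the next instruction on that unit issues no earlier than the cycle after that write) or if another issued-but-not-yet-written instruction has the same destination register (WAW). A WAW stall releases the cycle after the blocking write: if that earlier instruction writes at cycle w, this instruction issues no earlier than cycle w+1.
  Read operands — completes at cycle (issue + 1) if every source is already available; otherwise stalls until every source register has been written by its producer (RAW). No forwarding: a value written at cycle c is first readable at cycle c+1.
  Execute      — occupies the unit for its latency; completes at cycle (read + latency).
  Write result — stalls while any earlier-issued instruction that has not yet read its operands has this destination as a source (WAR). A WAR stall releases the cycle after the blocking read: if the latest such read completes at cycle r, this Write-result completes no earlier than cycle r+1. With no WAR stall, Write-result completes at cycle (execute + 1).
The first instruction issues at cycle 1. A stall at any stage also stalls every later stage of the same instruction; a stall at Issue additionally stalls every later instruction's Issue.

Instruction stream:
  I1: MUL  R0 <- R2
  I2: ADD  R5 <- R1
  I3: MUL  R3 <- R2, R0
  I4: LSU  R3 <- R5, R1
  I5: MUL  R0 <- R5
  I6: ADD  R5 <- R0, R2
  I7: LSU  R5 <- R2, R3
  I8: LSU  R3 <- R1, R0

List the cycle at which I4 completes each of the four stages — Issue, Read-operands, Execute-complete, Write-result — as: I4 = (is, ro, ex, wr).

c1: I1 dispatched to MUL
c2: I1 operands ready; I2 dispatched to ADD
c3: I2 operands ready
c5: I2 complete
c6: R5←I2
c8: I1 complete
c9: R0←I1
c10: I3 dispatched to MUL
c11: I3 operands ready
c17: I3 complete
c18: R3←I3
c19: I4 dispatched to LSU
c20: I4 operands ready; I5 dispatched to MUL
c21: I4 complete; I5 operands ready; I6 dispatched to ADD
c22: R3←I4
c27: I5 complete
c28: R0←I5
c29: I6 operands ready
c31: I6 complete
c32: R5←I6
c33: I7 dispatched to LSU
c34: I7 operands ready
c35: I7 complete
c36: R5←I7
c37: I8 dispatched to LSU
c38: I8 operands ready
c39: I8 complete
c40: R3←I8

I4 = (19, 20, 21, 22)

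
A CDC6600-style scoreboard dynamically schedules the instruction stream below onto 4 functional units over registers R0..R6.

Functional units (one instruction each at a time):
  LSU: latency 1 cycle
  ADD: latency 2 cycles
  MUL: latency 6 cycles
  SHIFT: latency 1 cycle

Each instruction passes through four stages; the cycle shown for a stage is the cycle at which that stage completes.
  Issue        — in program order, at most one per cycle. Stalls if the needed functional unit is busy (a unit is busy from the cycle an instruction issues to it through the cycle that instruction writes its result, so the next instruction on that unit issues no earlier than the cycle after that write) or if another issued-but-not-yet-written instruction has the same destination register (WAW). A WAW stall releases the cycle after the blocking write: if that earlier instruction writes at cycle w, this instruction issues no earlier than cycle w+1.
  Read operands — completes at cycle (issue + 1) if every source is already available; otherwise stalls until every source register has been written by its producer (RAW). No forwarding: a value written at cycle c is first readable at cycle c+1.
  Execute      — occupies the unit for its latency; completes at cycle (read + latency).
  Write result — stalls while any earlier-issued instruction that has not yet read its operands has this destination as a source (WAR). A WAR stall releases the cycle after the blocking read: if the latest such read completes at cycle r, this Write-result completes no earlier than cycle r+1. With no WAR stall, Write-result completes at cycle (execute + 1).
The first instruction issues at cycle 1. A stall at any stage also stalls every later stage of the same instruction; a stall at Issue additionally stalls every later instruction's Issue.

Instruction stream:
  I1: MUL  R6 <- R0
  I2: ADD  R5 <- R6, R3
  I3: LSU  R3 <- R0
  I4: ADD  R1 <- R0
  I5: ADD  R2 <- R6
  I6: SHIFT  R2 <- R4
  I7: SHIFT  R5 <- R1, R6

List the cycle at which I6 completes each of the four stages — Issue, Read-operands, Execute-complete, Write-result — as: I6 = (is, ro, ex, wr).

I6 = (24, 25, 26, 27)

I1 -> (1, 2, 8, 9)
I2 -> (2, 10, 12, 13)  // RAW R6: wait I1 write@9
I3 -> (3, 4, 5, 11)  // WAR R3: wait I2 read@10
I4 -> (14, 15, 17, 18)  // struct: ADD busy until I2 writes@13
I5 -> (19, 20, 22, 23)  // struct: ADD busy until I4 writes@18
I6 -> (24, 25, 26, 27)  // WAW R2: wait I5 write@23
I7 -> (28, 29, 30, 31)  // struct: SHIFT busy until I6 writes@27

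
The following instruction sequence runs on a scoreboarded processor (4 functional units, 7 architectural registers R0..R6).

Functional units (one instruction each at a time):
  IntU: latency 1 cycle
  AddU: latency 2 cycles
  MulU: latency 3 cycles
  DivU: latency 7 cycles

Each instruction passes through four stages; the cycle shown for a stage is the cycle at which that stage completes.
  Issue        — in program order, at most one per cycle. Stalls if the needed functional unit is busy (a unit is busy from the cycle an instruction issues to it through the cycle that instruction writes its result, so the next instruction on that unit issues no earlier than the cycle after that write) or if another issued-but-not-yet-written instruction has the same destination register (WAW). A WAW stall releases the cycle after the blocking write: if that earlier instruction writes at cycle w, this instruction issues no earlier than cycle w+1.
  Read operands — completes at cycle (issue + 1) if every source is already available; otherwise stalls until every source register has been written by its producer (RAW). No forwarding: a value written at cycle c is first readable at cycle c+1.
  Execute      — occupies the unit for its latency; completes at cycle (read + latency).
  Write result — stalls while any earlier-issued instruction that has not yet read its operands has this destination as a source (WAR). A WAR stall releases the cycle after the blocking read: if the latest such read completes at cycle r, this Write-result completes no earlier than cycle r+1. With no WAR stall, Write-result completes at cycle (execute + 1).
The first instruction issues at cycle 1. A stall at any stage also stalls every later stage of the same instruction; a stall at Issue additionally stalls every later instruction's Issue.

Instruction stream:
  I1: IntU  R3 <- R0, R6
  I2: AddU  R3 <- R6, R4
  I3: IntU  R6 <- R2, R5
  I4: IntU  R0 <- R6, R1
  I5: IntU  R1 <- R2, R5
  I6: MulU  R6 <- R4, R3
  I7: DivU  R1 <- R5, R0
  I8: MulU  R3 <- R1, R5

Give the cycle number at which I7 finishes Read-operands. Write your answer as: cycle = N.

I1 -> (1, 2, 3, 4)
I2 -> (5, 6, 8, 9)  // WAW R3: wait I1 write@4
I3 -> (6, 7, 8, 9)
I4 -> (10, 11, 12, 13)  // struct: IntU busy until I3 writes@9
I5 -> (14, 15, 16, 17)  // struct: IntU busy until I4 writes@13
I6 -> (15, 16, 19, 20)
I7 -> (18, 19, 26, 27)  // WAW R1: wait I5 write@17
I8 -> (21, 28, 31, 32)  // struct: MulU busy until I6 writes@20, RAW R1: wait I7 write@27

cycle = 19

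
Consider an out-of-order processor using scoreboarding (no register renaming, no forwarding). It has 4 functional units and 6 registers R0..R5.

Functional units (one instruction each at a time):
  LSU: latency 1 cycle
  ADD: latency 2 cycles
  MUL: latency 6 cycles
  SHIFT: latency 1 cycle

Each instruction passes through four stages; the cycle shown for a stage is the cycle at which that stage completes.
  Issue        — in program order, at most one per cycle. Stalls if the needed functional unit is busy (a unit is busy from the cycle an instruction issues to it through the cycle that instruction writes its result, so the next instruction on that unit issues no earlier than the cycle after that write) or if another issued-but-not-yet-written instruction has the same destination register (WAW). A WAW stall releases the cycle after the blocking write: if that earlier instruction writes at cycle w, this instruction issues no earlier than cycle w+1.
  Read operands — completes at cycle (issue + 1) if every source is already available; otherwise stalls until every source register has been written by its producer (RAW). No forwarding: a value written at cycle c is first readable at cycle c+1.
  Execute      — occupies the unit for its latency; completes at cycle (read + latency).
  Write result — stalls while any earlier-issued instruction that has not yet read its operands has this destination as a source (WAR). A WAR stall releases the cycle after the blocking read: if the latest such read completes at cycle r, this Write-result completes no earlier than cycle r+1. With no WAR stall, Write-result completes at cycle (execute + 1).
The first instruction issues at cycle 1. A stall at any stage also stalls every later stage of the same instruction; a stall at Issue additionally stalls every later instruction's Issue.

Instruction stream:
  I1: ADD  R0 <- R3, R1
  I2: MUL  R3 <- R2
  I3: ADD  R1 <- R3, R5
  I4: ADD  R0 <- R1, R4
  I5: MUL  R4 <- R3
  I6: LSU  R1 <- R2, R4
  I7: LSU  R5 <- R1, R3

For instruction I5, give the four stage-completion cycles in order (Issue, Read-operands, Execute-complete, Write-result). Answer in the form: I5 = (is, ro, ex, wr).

I5 = (16, 17, 23, 24)

c1: I1 issues→ADD
c2: I1 reads; I2 issues→MUL
c3: I2 reads
c4: I1 exec-done
c5: I1 writes R0
c6: I3 issues→ADD
c9: I2 exec-done
c10: I2 writes R3
c11: I3 reads
c13: I3 exec-done
c14: I3 writes R1
c15: I4 issues→ADD
c16: I4 reads; I5 issues→MUL
c17: I5 reads; I6 issues→LSU
c18: I4 exec-done
c19: I4 writes R0
c23: I5 exec-done
c24: I5 writes R4
c25: I6 reads
c26: I6 exec-done
c27: I6 writes R1
c28: I7 issues→LSU
c29: I7 reads
c30: I7 exec-done
c31: I7 writes R5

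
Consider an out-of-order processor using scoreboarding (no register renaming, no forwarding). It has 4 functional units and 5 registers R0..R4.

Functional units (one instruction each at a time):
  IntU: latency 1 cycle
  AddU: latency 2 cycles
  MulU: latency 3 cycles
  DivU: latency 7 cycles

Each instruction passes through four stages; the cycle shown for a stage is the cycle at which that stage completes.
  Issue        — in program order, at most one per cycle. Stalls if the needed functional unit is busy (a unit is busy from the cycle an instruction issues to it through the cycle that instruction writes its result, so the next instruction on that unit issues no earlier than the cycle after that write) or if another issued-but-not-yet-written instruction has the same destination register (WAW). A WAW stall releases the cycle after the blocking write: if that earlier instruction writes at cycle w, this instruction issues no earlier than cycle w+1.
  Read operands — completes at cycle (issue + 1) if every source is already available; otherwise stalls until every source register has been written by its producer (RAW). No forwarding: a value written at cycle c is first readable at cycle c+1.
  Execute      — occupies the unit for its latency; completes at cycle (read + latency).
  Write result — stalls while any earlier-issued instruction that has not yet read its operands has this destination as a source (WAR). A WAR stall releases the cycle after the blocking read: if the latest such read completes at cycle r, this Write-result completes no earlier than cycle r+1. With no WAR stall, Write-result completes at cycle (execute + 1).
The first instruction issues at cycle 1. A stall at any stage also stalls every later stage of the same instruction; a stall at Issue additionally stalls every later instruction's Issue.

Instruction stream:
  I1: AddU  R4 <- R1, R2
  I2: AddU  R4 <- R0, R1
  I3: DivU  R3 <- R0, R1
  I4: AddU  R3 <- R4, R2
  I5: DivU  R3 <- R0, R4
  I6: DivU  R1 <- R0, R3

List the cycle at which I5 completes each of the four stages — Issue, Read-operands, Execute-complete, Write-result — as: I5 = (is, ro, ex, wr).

[I1] 1/2/4/5
[I2] 6/7/9/10  (struct: AddU busy until I1 writes@5)
[I3] 7/8/15/16
[I4] 17/18/20/21  (WAW R3: wait I3 write@16)
[I5] 22/23/30/31  (WAW R3: wait I4 write@21)
[I6] 32/33/40/41  (struct: DivU busy until I5 writes@31)

I5 = (22, 23, 30, 31)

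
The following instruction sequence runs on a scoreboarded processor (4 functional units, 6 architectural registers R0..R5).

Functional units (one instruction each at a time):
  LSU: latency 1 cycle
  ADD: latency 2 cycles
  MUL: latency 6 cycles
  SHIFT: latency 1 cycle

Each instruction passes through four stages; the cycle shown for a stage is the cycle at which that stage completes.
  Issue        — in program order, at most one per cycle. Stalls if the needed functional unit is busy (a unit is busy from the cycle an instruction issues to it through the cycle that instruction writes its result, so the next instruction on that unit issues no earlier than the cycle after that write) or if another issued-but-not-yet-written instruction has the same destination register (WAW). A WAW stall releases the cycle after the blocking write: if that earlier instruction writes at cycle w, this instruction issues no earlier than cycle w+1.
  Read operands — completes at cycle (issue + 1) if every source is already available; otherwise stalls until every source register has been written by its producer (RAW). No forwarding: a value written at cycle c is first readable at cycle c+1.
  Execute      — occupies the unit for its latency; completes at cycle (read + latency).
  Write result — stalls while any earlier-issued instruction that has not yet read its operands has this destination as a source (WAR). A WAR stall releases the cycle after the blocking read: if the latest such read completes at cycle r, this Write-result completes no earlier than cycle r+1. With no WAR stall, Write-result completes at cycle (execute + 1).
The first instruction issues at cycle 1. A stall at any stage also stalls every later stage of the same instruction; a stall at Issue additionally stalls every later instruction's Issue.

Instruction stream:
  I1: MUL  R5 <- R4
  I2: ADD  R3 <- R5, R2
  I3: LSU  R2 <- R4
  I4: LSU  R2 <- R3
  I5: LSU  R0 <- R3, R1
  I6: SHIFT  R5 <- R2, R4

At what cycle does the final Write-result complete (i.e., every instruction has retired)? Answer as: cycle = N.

cycle 1: I1→MUL
cycle 2: I1 RO, I2→ADD
cycle 3: I3→LSU
cycle 4: I3 RO
cycle 5: I3 EX
cycle 8: I1 EX
cycle 9: I1 WR R5
cycle 10: I2 RO
cycle 11: I3 WR R2
cycle 12: I2 EX, I4→LSU
cycle 13: I2 WR R3
cycle 14: I4 RO
cycle 15: I4 EX
cycle 16: I4 WR R2
cycle 17: I5→LSU
cycle 18: I5 RO, I6→SHIFT
cycle 19: I5 EX, I6 RO
cycle 20: I5 WR R0, I6 EX
cycle 21: I6 WR R5

cycle = 21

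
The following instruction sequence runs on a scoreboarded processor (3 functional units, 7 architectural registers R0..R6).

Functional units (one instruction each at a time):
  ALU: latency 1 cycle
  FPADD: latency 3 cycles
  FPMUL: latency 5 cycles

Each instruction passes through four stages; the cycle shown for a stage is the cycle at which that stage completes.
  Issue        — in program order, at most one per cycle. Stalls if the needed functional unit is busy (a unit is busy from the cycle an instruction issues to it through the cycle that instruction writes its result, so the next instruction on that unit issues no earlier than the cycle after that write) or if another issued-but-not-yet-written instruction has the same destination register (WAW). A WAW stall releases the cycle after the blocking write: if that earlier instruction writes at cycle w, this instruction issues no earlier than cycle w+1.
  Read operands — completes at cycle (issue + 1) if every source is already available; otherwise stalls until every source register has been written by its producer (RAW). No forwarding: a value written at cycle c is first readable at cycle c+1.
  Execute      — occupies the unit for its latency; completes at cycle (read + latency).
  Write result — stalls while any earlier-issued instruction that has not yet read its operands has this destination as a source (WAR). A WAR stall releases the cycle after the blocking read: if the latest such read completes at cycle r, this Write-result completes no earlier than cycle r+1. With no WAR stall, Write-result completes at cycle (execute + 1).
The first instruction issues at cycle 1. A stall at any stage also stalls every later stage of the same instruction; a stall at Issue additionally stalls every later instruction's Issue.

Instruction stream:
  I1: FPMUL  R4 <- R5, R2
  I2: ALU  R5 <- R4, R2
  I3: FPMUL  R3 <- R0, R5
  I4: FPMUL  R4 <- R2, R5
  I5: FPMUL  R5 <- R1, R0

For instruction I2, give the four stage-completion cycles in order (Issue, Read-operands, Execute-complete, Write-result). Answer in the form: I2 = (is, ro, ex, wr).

I2 = (2, 9, 10, 11)

I1  is:1  ro:2  ex:7  wr:8
I2  is:2  ro:9  ex:10  wr:11  — RAW R4: wait I1 write@8
I3  is:9  ro:12  ex:17  wr:18  — struct: FPMUL busy until I1 writes@8, RAW R5: wait I2 write@11
I4  is:19  ro:20  ex:25  wr:26  — struct: FPMUL busy until I3 writes@18
I5  is:27  ro:28  ex:33  wr:34  — struct: FPMUL busy until I4 writes@26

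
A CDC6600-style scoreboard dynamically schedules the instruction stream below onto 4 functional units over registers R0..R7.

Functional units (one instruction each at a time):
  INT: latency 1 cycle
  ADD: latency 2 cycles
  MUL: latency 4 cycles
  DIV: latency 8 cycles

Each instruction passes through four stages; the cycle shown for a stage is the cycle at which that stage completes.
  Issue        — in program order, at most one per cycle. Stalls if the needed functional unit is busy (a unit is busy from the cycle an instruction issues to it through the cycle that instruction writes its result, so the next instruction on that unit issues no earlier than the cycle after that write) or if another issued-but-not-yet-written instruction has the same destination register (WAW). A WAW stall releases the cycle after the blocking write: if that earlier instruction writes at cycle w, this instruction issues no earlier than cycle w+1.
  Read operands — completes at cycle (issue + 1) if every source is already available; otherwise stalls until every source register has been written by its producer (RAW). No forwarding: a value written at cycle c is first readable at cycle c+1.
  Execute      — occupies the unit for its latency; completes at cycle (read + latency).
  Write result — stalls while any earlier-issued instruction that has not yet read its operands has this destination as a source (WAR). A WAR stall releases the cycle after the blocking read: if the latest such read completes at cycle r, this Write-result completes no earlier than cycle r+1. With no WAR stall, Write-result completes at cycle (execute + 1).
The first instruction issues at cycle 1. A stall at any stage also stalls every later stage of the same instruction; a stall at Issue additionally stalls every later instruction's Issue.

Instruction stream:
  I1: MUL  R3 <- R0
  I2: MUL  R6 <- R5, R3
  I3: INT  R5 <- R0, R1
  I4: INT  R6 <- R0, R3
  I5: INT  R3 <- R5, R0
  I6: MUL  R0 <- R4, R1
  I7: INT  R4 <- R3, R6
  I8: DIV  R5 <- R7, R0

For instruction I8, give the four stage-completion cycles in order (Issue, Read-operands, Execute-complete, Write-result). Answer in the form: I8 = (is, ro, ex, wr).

t=1  I1 issues→MUL
t=2  I1 reads
t=6  I1 exec-done
t=7  I1 writes R3
t=8  I2 issues→MUL
t=9  I2 reads · I3 issues→INT
t=10  I3 reads
t=11  I3 exec-done
t=12  I3 writes R5
t=13  I2 exec-done
t=14  I2 writes R6
t=15  I4 issues→INT
t=16  I4 reads
t=17  I4 exec-done
t=18  I4 writes R6
t=19  I5 issues→INT
t=20  I5 reads · I6 issues→MUL
t=21  I5 exec-done · I6 reads
t=22  I5 writes R3
t=23  I7 issues→INT
t=24  I7 reads · I8 issues→DIV
t=25  I6 exec-done · I7 exec-done
t=26  I6 writes R0 · I7 writes R4
t=27  I8 reads
t=35  I8 exec-done
t=36  I8 writes R5

I8 = (24, 27, 35, 36)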